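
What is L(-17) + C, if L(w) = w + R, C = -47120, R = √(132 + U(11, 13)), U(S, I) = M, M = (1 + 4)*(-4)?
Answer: -47137 + 4*√7 ≈ -47126.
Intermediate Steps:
M = -20 (M = 5*(-4) = -20)
U(S, I) = -20
R = 4*√7 (R = √(132 - 20) = √112 = 4*√7 ≈ 10.583)
L(w) = w + 4*√7
L(-17) + C = (-17 + 4*√7) - 47120 = -47137 + 4*√7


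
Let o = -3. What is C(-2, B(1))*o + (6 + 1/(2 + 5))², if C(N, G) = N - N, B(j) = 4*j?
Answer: 1849/49 ≈ 37.735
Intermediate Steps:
C(N, G) = 0
C(-2, B(1))*o + (6 + 1/(2 + 5))² = 0*(-3) + (6 + 1/(2 + 5))² = 0 + (6 + 1/7)² = 0 + (6 + ⅐)² = 0 + (43/7)² = 0 + 1849/49 = 1849/49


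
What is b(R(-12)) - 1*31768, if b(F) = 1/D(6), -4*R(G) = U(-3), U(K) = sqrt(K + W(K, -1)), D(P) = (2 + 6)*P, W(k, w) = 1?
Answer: -1524863/48 ≈ -31768.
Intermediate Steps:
D(P) = 8*P
U(K) = sqrt(1 + K) (U(K) = sqrt(K + 1) = sqrt(1 + K))
R(G) = -I*sqrt(2)/4 (R(G) = -sqrt(1 - 3)/4 = -I*sqrt(2)/4)
b(F) = 1/48 (b(F) = 1/(8*6) = 1/48)
b(R(-12)) - 1*31768 = 1/48 - 1*31768 = 1/48 - 31768 = -1524863/48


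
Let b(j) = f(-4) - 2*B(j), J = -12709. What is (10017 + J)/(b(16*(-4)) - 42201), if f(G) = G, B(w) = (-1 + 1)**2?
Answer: 2692/42205 ≈ 0.063784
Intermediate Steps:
B(w) = 0 (B(w) = 0**2 = 0)
b(j) = -4 (b(j) = -4 - 2*0 = -4 + 0 = -4)
(10017 + J)/(b(16*(-4)) - 42201) = (10017 - 12709)/(-4 - 42201) = -2692/(-42205) = -2692*(-1/42205) = 2692/42205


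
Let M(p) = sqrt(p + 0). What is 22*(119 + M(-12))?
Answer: 2618 + 44*I*sqrt(3) ≈ 2618.0 + 76.21*I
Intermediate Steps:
M(p) = sqrt(p)
22*(119 + M(-12)) = 22*(119 + sqrt(-12)) = 22*(119 + 2*I*sqrt(3)) = 2618 + 44*I*sqrt(3)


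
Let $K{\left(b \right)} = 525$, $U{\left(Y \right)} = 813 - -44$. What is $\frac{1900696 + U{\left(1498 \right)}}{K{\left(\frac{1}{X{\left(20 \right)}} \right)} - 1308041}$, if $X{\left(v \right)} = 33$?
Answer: $- \frac{1901553}{1307516} \approx -1.4543$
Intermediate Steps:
$U{\left(Y \right)} = 857$ ($U{\left(Y \right)} = 813 + 44 = 857$)
$\frac{1900696 + U{\left(1498 \right)}}{K{\left(\frac{1}{X{\left(20 \right)}} \right)} - 1308041} = \frac{1900696 + 857}{525 - 1308041} = \frac{1901553}{-1307516} = 1901553 \left(- \frac{1}{1307516}\right) = - \frac{1901553}{1307516}$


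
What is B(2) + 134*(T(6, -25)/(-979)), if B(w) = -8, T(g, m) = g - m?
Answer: -11986/979 ≈ -12.243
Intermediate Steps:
B(2) + 134*(T(6, -25)/(-979)) = -8 + 134*((6 - 1*(-25))/(-979)) = -8 + 134*((6 + 25)*(-1/979)) = -8 + 134*(31*(-1/979)) = -8 + 134*(-31/979) = -8 - 4154/979 = -11986/979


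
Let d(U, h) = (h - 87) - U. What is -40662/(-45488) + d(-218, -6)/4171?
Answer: 87643601/94865224 ≈ 0.92387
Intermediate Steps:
d(U, h) = -87 + h - U (d(U, h) = (-87 + h) - U = -87 + h - U)
-40662/(-45488) + d(-218, -6)/4171 = -40662/(-45488) + (-87 - 6 - 1*(-218))/4171 = -40662*(-1/45488) + (-87 - 6 + 218)*(1/4171) = 20331/22744 + 125*(1/4171) = 20331/22744 + 125/4171 = 87643601/94865224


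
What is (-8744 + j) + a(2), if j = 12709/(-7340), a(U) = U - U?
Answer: -64193669/7340 ≈ -8745.7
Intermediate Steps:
a(U) = 0
j = -12709/7340 (j = 12709*(-1/7340) = -12709/7340 ≈ -1.7315)
(-8744 + j) + a(2) = (-8744 - 12709/7340) + 0 = -64193669/7340 + 0 = -64193669/7340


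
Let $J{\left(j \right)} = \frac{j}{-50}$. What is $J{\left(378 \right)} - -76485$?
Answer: $\frac{1911936}{25} \approx 76478.0$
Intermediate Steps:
$J{\left(j \right)} = - \frac{j}{50}$ ($J{\left(j \right)} = j \left(- \frac{1}{50}\right) = - \frac{j}{50}$)
$J{\left(378 \right)} - -76485 = \left(- \frac{1}{50}\right) 378 - -76485 = - \frac{189}{25} + 76485 = \frac{1911936}{25}$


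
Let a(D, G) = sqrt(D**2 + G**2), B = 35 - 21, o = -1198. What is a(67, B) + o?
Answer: -1198 + sqrt(4685) ≈ -1129.6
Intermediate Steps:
B = 14
a(67, B) + o = sqrt(67**2 + 14**2) - 1198 = sqrt(4489 + 196) - 1198 = sqrt(4685) - 1198 = -1198 + sqrt(4685)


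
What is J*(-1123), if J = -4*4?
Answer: 17968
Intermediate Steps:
J = -16
J*(-1123) = -16*(-1123) = 17968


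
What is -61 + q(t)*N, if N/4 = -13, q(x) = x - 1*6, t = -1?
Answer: 303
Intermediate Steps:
q(x) = -6 + x (q(x) = x - 6 = -6 + x)
N = -52 (N = 4*(-13) = -52)
-61 + q(t)*N = -61 + (-6 - 1)*(-52) = -61 - 7*(-52) = -61 + 364 = 303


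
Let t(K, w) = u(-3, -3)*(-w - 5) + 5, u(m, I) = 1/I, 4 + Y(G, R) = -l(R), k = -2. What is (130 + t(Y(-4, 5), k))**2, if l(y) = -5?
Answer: 18496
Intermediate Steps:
Y(G, R) = 1 (Y(G, R) = -4 - 1*(-5) = -4 + 5 = 1)
t(K, w) = 20/3 + w/3 (t(K, w) = (-w - 5)/(-3) + 5 = -(-5 - w)/3 + 5 = (5/3 + w/3) + 5 = 20/3 + w/3)
(130 + t(Y(-4, 5), k))**2 = (130 + (20/3 + (1/3)*(-2)))**2 = (130 + (20/3 - 2/3))**2 = (130 + 6)**2 = 136**2 = 18496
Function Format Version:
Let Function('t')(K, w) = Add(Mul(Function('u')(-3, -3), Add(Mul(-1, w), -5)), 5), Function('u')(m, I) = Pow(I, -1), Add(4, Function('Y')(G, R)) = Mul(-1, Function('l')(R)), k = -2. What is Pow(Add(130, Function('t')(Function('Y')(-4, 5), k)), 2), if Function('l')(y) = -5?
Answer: 18496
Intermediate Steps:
Function('Y')(G, R) = 1 (Function('Y')(G, R) = Add(-4, Mul(-1, -5)) = Add(-4, 5) = 1)
Function('t')(K, w) = Add(Rational(20, 3), Mul(Rational(1, 3), w)) (Function('t')(K, w) = Add(Mul(Pow(-3, -1), Add(Mul(-1, w), -5)), 5) = Add(Mul(Rational(-1, 3), Add(-5, Mul(-1, w))), 5) = Add(Add(Rational(5, 3), Mul(Rational(1, 3), w)), 5) = Add(Rational(20, 3), Mul(Rational(1, 3), w)))
Pow(Add(130, Function('t')(Function('Y')(-4, 5), k)), 2) = Pow(Add(130, Add(Rational(20, 3), Mul(Rational(1, 3), -2))), 2) = Pow(Add(130, Add(Rational(20, 3), Rational(-2, 3))), 2) = Pow(Add(130, 6), 2) = Pow(136, 2) = 18496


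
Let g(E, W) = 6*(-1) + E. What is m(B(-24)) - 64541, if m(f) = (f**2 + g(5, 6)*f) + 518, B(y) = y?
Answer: -63423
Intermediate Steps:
g(E, W) = -6 + E
m(f) = 518 + f**2 - f (m(f) = (f**2 + (-6 + 5)*f) + 518 = (f**2 - f) + 518 = 518 + f**2 - f)
m(B(-24)) - 64541 = (518 + (-24)**2 - 1*(-24)) - 64541 = (518 + 576 + 24) - 64541 = 1118 - 64541 = -63423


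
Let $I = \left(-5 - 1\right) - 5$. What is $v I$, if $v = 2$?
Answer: $-22$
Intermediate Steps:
$I = -11$ ($I = -6 - 5 = -11$)
$v I = 2 \left(-11\right) = -22$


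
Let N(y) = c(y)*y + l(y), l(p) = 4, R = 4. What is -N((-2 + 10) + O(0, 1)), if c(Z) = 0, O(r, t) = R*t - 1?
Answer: -4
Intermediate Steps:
O(r, t) = -1 + 4*t (O(r, t) = 4*t - 1 = -1 + 4*t)
N(y) = 4 (N(y) = 0*y + 4 = 0 + 4 = 4)
-N((-2 + 10) + O(0, 1)) = -1*4 = -4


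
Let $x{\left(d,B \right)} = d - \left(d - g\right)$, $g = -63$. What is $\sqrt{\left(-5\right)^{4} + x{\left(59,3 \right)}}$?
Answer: $\sqrt{562} \approx 23.707$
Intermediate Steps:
$x{\left(d,B \right)} = -63$ ($x{\left(d,B \right)} = d - \left(63 + d\right) = -63$)
$\sqrt{\left(-5\right)^{4} + x{\left(59,3 \right)}} = \sqrt{\left(-5\right)^{4} - 63} = \sqrt{625 - 63} = \sqrt{562}$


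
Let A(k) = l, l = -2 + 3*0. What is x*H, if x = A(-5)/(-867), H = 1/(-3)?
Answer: -2/2601 ≈ -0.00076894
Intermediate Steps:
l = -2 (l = -2 + 0 = -2)
A(k) = -2
H = -1/3 ≈ -0.33333
x = 2/867 (x = -2/(-867) = -2*(-1/867) = 2/867 ≈ 0.0023068)
x*H = (2/867)*(-1/3) = -2/2601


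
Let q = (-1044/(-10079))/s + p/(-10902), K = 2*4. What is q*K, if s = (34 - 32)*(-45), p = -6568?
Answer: 1321448176/274703145 ≈ 4.8105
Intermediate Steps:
s = -90 (s = 2*(-45) = -90)
K = 8
q = 165181022/274703145 (q = -1044/(-10079)/(-90) - 6568/(-10902) = -1044*(-1/10079)*(-1/90) - 6568*(-1/10902) = (1044/10079)*(-1/90) + 3284/5451 = -58/50395 + 3284/5451 = 165181022/274703145 ≈ 0.60131)
q*K = (165181022/274703145)*8 = 1321448176/274703145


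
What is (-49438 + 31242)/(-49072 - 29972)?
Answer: 4549/19761 ≈ 0.23020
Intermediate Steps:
(-49438 + 31242)/(-49072 - 29972) = -18196/(-79044) = -18196*(-1/79044) = 4549/19761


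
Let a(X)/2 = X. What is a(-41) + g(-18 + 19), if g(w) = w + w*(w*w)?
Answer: -80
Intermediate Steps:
a(X) = 2*X
g(w) = w + w³ (g(w) = w + w*w² = w + w³)
a(-41) + g(-18 + 19) = 2*(-41) + ((-18 + 19) + (-18 + 19)³) = -82 + (1 + 1³) = -82 + (1 + 1) = -82 + 2 = -80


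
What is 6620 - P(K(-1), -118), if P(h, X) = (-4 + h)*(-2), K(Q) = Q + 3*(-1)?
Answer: 6604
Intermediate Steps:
K(Q) = -3 + Q (K(Q) = Q - 3 = -3 + Q)
P(h, X) = 8 - 2*h
6620 - P(K(-1), -118) = 6620 - (8 - 2*(-3 - 1)) = 6620 - (8 - 2*(-4)) = 6620 - (8 + 8) = 6620 - 1*16 = 6620 - 16 = 6604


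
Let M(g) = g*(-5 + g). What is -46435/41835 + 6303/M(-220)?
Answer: -1370267/1394500 ≈ -0.98262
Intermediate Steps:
-46435/41835 + 6303/M(-220) = -46435/41835 + 6303/((-220*(-5 - 220))) = -46435*1/41835 + 6303/((-220*(-225))) = -9287/8367 + 6303/49500 = -9287/8367 + 6303*(1/49500) = -9287/8367 + 191/1500 = -1370267/1394500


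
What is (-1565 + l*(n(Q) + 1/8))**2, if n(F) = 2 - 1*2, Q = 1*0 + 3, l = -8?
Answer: 2452356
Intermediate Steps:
Q = 3 (Q = 0 + 3 = 3)
n(F) = 0 (n(F) = 2 - 2 = 0)
(-1565 + l*(n(Q) + 1/8))**2 = (-1565 - 8*(0 + 1/8))**2 = (-1565 - 8*1/8)**2 = (-1565 - 1)**2 = (-1566)**2 = 2452356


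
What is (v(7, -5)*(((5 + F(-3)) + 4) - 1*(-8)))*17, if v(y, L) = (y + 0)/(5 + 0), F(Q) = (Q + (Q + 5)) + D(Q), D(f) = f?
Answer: 1547/5 ≈ 309.40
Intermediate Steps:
F(Q) = 5 + 3*Q (F(Q) = (Q + (Q + 5)) + Q = (Q + (5 + Q)) + Q = (5 + 2*Q) + Q = 5 + 3*Q)
v(y, L) = y/5
(v(7, -5)*(((5 + F(-3)) + 4) - 1*(-8)))*17 = (((1/5)*7)*(((5 + (5 + 3*(-3))) + 4) - 1*(-8)))*17 = (7*(((5 + (5 - 9)) + 4) + 8)/5)*17 = (7*(((5 - 4) + 4) + 8)/5)*17 = (7*((1 + 4) + 8)/5)*17 = (7*(5 + 8)/5)*17 = ((7/5)*13)*17 = (91/5)*17 = 1547/5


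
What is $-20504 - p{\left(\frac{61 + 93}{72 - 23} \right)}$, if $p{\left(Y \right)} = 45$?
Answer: $-20549$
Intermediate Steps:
$-20504 - p{\left(\frac{61 + 93}{72 - 23} \right)} = -20504 - 45 = -20549$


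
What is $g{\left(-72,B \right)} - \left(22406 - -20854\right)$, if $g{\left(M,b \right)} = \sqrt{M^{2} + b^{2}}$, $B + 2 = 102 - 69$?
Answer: $-43260 + \sqrt{6145} \approx -43182.0$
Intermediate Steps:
$B = 31$ ($B = -2 + \left(102 - 69\right) = -2 + 33 = 31$)
$g{\left(-72,B \right)} - \left(22406 - -20854\right) = \sqrt{\left(-72\right)^{2} + 31^{2}} - \left(22406 - -20854\right) = \sqrt{5184 + 961} - \left(22406 + 20854\right) = \sqrt{6145} - 43260 = -43260 + \sqrt{6145}$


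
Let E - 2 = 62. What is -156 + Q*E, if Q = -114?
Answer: -7452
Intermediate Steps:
E = 64 (E = 2 + 62 = 64)
-156 + Q*E = -156 - 114*64 = -156 - 7296 = -7452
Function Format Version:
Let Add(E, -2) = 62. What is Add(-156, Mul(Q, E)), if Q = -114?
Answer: -7452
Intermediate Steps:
E = 64 (E = Add(2, 62) = 64)
Add(-156, Mul(Q, E)) = Add(-156, Mul(-114, 64)) = Add(-156, -7296) = -7452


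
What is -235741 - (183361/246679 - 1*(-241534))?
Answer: -117733903086/246679 ≈ -4.7728e+5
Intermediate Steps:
-235741 - (183361/246679 - 1*(-241534)) = -235741 - (183361*(1/246679) + 241534) = -235741 - (183361/246679 + 241534) = -235741 - 1*59581548947/246679 = -235741 - 59581548947/246679 = -117733903086/246679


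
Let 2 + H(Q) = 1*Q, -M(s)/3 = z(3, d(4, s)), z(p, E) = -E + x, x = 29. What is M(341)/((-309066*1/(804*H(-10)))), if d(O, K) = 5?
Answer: -115776/51511 ≈ -2.2476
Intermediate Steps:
z(p, E) = 29 - E (z(p, E) = -E + 29 = 29 - E)
M(s) = -72 (M(s) = -3*(29 - 1*5) = -3*(29 - 5) = -3*24 = -72)
H(Q) = -2 + Q (H(Q) = -2 + 1*Q = -2 + Q)
M(341)/((-309066*1/(804*H(-10)))) = -72/((-309066*1/(804*(-2 - 10)))) = -72/((-309066/((-12*804)))) = -72/((-309066/(-9648))) = -72/((-309066*(-1/9648))) = -72/51511/1608 = -72*1608/51511 = -115776/51511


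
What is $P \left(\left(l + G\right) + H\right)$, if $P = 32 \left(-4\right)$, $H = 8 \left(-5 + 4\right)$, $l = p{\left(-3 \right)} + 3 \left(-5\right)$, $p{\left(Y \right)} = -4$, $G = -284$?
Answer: $39808$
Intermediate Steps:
$l = -19$ ($l = -4 + 3 \left(-5\right) = -4 - 15 = -19$)
$H = -8$ ($H = 8 \left(-1\right) = -8$)
$P = -128$
$P \left(\left(l + G\right) + H\right) = - 128 \left(\left(-19 - 284\right) - 8\right) = - 128 \left(-303 - 8\right) = \left(-128\right) \left(-311\right) = 39808$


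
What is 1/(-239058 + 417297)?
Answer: 1/178239 ≈ 5.6104e-6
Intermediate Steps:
1/(-239058 + 417297) = 1/178239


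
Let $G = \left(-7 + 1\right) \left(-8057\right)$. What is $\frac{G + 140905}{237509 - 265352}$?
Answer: $- \frac{189247}{27843} \approx -6.7969$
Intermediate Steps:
$G = 48342$ ($G = \left(-6\right) \left(-8057\right) = 48342$)
$\frac{G + 140905}{237509 - 265352} = \frac{48342 + 140905}{237509 - 265352} = \frac{189247}{-27843} = 189247 \left(- \frac{1}{27843}\right) = - \frac{189247}{27843}$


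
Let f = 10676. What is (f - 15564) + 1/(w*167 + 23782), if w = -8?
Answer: -109716047/22446 ≈ -4888.0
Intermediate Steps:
(f - 15564) + 1/(w*167 + 23782) = (10676 - 15564) + 1/(-8*167 + 23782) = -4888 + 1/(-1336 + 23782) = -4888 + 1/22446 = -109716047/22446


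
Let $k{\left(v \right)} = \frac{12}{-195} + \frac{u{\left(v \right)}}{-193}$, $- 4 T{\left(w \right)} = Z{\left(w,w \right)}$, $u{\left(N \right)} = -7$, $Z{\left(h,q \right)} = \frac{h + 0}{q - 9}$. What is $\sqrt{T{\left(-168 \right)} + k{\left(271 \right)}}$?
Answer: $\frac{i \sqrt{143836541615}}{740155} \approx 0.5124 i$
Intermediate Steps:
$Z{\left(h,q \right)} = \frac{h}{-9 + q}$
$T{\left(w \right)} = - \frac{w}{4 \left(-9 + w\right)}$ ($T{\left(w \right)} = - \frac{w \frac{1}{-9 + w}}{4} = - \frac{w}{4 \left(-9 + w\right)}$)
$k{\left(v \right)} = - \frac{317}{12545}$ ($k{\left(v \right)} = \frac{12}{-195} - \frac{7}{-193} = 12 \left(- \frac{1}{195}\right) - - \frac{7}{193} = - \frac{4}{65} + \frac{7}{193} = - \frac{317}{12545}$)
$\sqrt{T{\left(-168 \right)} + k{\left(271 \right)}} = \sqrt{\left(-1\right) \left(-168\right) \frac{1}{-36 + 4 \left(-168\right)} - \frac{317}{12545}} = \sqrt{\left(-1\right) \left(-168\right) \frac{1}{-36 - 672} - \frac{317}{12545}} = \sqrt{\left(-1\right) \left(-168\right) \frac{1}{-708} - \frac{317}{12545}} = \sqrt{\left(-1\right) \left(-168\right) \left(- \frac{1}{708}\right) - \frac{317}{12545}} = \sqrt{- \frac{14}{59} - \frac{317}{12545}} = \sqrt{- \frac{194333}{740155}} = \frac{i \sqrt{143836541615}}{740155}$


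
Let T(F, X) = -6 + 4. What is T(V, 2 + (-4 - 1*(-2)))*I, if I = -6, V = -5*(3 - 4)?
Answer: 12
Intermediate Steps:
V = 5 (V = -5*(-1) = 5)
T(F, X) = -2
T(V, 2 + (-4 - 1*(-2)))*I = -2*(-6) = 12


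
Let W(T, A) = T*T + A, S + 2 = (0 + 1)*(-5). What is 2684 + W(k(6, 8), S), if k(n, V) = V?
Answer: 2741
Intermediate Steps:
S = -7 (S = -2 + (0 + 1)*(-5) = -2 + 1*(-5) = -2 - 5 = -7)
W(T, A) = A + T² (W(T, A) = T² + A = A + T²)
2684 + W(k(6, 8), S) = 2684 + (-7 + 8²) = 2684 + (-7 + 64) = 2684 + 57 = 2741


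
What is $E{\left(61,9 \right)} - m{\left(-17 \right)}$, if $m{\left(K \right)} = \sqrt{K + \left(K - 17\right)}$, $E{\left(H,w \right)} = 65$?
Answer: $65 - i \sqrt{51} \approx 65.0 - 7.1414 i$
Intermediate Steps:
$m{\left(K \right)} = \sqrt{-17 + 2 K}$ ($m{\left(K \right)} = \sqrt{K + \left(-17 + K\right)} = \sqrt{-17 + 2 K}$)
$E{\left(61,9 \right)} - m{\left(-17 \right)} = 65 - \sqrt{-17 + 2 \left(-17\right)} = 65 - \sqrt{-17 - 34} = 65 - \sqrt{-51} = 65 - i \sqrt{51}$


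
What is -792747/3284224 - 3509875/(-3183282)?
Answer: 4501839228173/5227305571584 ≈ 0.86122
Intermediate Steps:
-792747/3284224 - 3509875/(-3183282) = -792747*1/3284224 - 3509875*(-1/3183282) = -792747/3284224 + 3509875/3183282 = 4501839228173/5227305571584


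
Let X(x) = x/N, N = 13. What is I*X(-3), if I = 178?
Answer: -534/13 ≈ -41.077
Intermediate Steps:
X(x) = x/13
I*X(-3) = 178*((1/13)*(-3)) = 178*(-3/13) = -534/13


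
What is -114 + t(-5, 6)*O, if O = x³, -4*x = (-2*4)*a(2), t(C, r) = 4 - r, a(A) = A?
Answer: -242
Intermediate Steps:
x = 4 (x = -(-2*4)*2/4 = -(-2)*2 = -¼*(-16) = 4)
O = 64 (O = 4³ = 64)
-114 + t(-5, 6)*O = -114 + (4 - 1*6)*64 = -114 + (4 - 6)*64 = -114 - 2*64 = -114 - 128 = -242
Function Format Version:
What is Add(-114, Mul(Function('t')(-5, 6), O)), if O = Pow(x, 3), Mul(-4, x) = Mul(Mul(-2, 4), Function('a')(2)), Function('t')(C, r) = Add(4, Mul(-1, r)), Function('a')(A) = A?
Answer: -242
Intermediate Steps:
x = 4 (x = Mul(Rational(-1, 4), Mul(Mul(-2, 4), 2)) = Mul(Rational(-1, 4), Mul(-8, 2)) = Mul(Rational(-1, 4), -16) = 4)
O = 64 (O = Pow(4, 3) = 64)
Add(-114, Mul(Function('t')(-5, 6), O)) = Add(-114, Mul(Add(4, Mul(-1, 6)), 64)) = Add(-114, Mul(Add(4, -6), 64)) = Add(-114, Mul(-2, 64)) = Add(-114, -128) = -242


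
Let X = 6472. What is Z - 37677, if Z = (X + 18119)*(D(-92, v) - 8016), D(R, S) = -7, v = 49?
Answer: -197331270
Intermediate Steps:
Z = -197293593 (Z = (6472 + 18119)*(-7 - 8016) = 24591*(-8023) = -197293593)
Z - 37677 = -197293593 - 37677 = -197331270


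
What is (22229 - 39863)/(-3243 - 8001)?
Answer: 2939/1874 ≈ 1.5683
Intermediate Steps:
(22229 - 39863)/(-3243 - 8001) = -17634/(-11244) = -17634*(-1/11244) = 2939/1874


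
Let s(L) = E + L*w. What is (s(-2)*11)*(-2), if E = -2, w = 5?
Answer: 264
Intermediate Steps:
s(L) = -2 + 5*L (s(L) = -2 + L*5 = -2 + 5*L)
(s(-2)*11)*(-2) = ((-2 + 5*(-2))*11)*(-2) = ((-2 - 10)*11)*(-2) = -12*11*(-2) = -132*(-2) = 264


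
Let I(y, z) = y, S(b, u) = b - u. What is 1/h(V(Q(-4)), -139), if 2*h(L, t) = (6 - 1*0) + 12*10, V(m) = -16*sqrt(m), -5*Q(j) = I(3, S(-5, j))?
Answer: 1/63 ≈ 0.015873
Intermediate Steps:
Q(j) = -3/5 (Q(j) = -1/5*3 = -3/5)
h(L, t) = 63 (h(L, t) = ((6 - 1*0) + 12*10)/2 = ((6 + 0) + 120)/2 = (6 + 120)/2 = (1/2)*126 = 63)
1/h(V(Q(-4)), -139) = 1/63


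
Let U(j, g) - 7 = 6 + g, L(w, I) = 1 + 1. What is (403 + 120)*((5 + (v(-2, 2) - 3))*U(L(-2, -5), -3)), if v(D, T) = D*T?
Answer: -10460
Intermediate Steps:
L(w, I) = 2
U(j, g) = 13 + g (U(j, g) = 7 + (6 + g) = 13 + g)
(403 + 120)*((5 + (v(-2, 2) - 3))*U(L(-2, -5), -3)) = (403 + 120)*((5 + (-2*2 - 3))*(13 - 3)) = 523*((5 + (-4 - 3))*10) = 523*((5 - 7)*10) = 523*(-2*10) = 523*(-20) = -10460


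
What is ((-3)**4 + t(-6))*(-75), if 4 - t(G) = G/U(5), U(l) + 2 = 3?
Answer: -6825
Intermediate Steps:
U(l) = 1 (U(l) = -2 + 3 = 1)
t(G) = 4 - G (t(G) = 4 - G/1 = 4 - G)
((-3)**4 + t(-6))*(-75) = ((-3)**4 + (4 - 1*(-6)))*(-75) = (81 + (4 + 6))*(-75) = (81 + 10)*(-75) = 91*(-75) = -6825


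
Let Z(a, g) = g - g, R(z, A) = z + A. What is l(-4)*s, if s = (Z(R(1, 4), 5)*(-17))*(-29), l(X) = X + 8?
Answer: 0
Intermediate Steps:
R(z, A) = A + z
l(X) = 8 + X
Z(a, g) = 0
s = 0 (s = (0*(-17))*(-29) = 0*(-29) = 0)
l(-4)*s = (8 - 4)*0 = 4*0 = 0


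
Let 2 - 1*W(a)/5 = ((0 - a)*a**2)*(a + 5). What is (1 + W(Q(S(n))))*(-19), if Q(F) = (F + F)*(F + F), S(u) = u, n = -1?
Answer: -54929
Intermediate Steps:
Q(F) = 4*F**2 (Q(F) = (2*F)*(2*F) = 4*F**2)
W(a) = 10 + 5*a**3*(5 + a) (W(a) = 10 - 5*(0 - a)*a**2*(a + 5) = 10 - 5*(-a)*a**2*(5 + a) = 10 - 5*(-a**3)*(5 + a) = 10 - (-5)*a**3*(5 + a) = 10 + 5*a**3*(5 + a))
(1 + W(Q(S(n))))*(-19) = (1 + (10 + 5*(4*(-1)**2)**4 + 25*(4*(-1)**2)**3))*(-19) = (1 + (10 + 5*(4*1)**4 + 25*(4*1)**3))*(-19) = (1 + (10 + 5*4**4 + 25*4**3))*(-19) = (1 + (10 + 5*256 + 25*64))*(-19) = (1 + (10 + 1280 + 1600))*(-19) = (1 + 2890)*(-19) = 2891*(-19) = -54929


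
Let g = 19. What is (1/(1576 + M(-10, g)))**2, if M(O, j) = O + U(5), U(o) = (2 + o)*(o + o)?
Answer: 1/2676496 ≈ 3.7362e-7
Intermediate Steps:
U(o) = 2*o*(2 + o) (U(o) = (2 + o)*(2*o) = 2*o*(2 + o))
M(O, j) = 70 + O (M(O, j) = O + 2*5*(2 + 5) = O + 2*5*7 = O + 70 = 70 + O)
(1/(1576 + M(-10, g)))**2 = (1/(1576 + (70 - 10)))**2 = (1/(1576 + 60))**2 = (1/1636)**2 = 1/2676496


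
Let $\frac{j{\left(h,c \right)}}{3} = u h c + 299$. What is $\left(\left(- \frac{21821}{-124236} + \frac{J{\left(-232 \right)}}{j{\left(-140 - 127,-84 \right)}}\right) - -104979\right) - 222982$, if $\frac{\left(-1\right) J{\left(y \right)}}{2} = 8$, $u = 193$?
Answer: $- \frac{63462578943193553}{537805593108} \approx -1.18 \cdot 10^{5}$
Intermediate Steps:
$J{\left(y \right)} = -16$ ($J{\left(y \right)} = \left(-2\right) 8 = -16$)
$j{\left(h,c \right)} = 897 + 579 c h$ ($j{\left(h,c \right)} = 3 \left(193 h c + 299\right) = 3 \left(193 c h + 299\right) = 3 \left(299 + 193 c h\right) = 897 + 579 c h$)
$\left(\left(- \frac{21821}{-124236} + \frac{J{\left(-232 \right)}}{j{\left(-140 - 127,-84 \right)}}\right) - -104979\right) - 222982 = \left(\left(- \frac{21821}{-124236} - \frac{16}{897 + 579 \left(-84\right) \left(-140 - 127\right)}\right) - -104979\right) - 222982 = \left(\left(\left(-21821\right) \left(- \frac{1}{124236}\right) - \frac{16}{897 + 579 \left(-84\right) \left(-267\right)}\right) + 104979\right) - 222982 = \left(\left(\frac{21821}{124236} - \frac{16}{897 + 12985812}\right) + 104979\right) - 222982 = \left(\left(\frac{21821}{124236} - \frac{16}{12986709}\right) + 104979\right) - 222982 = \left(\frac{94460329771}{537805593108} + 104979\right) - 222982 = \frac{56458387819214503}{537805593108} - 222982 = - \frac{63462578943193553}{537805593108}$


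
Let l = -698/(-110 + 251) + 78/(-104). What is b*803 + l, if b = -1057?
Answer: -478710059/564 ≈ -8.4878e+5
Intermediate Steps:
l = -3215/564 (l = -698/141 + 78*(-1/104) = -698*1/141 - ¾ = -698/141 - ¾ = -3215/564 ≈ -5.7004)
b*803 + l = -1057*803 - 3215/564 = -848771 - 3215/564 = -478710059/564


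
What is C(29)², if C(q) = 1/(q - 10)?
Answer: 1/361 ≈ 0.0027701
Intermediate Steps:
C(q) = 1/(-10 + q)
C(29)² = (1/(-10 + 29))² = (1/19)² = 1/361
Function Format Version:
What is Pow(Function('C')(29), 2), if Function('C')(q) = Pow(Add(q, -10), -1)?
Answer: Rational(1, 361) ≈ 0.0027701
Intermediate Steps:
Function('C')(q) = Pow(Add(-10, q), -1)
Pow(Function('C')(29), 2) = Pow(Pow(Add(-10, 29), -1), 2) = Pow(Pow(19, -1), 2) = Pow(Rational(1, 19), 2) = Rational(1, 361)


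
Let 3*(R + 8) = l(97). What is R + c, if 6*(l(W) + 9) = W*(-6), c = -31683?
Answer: -95179/3 ≈ -31726.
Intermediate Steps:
l(W) = -9 - W (l(W) = -9 + (W*(-6))/6 = -9 + (-6*W)/6 = -9 - W)
R = -130/3 (R = -8 + (-9 - 1*97)/3 = -8 + (-9 - 97)/3 = -8 + (1/3)*(-106) = -8 - 106/3 = -130/3 ≈ -43.333)
R + c = -130/3 - 31683 = -95179/3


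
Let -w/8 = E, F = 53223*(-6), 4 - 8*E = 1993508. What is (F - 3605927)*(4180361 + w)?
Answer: -24234056199225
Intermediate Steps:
E = -249188 (E = ½ - ⅛*1993508 = ½ - 498377/2 = -249188)
F = -319338
w = 1993504 (w = -8*(-249188) = 1993504)
(F - 3605927)*(4180361 + w) = (-319338 - 3605927)*(4180361 + 1993504) = -3925265*6173865 = -24234056199225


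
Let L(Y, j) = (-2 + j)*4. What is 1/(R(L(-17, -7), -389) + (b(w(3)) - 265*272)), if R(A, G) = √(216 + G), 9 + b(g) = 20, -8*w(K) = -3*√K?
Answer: -72069/5193940934 - I*√173/5193940934 ≈ -1.3876e-5 - 2.5324e-9*I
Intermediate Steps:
L(Y, j) = -8 + 4*j
w(K) = 3*√K/8 (w(K) = -(-3)*√K/8 = 3*√K/8)
b(g) = 11 (b(g) = -9 + 20 = 11)
1/(R(L(-17, -7), -389) + (b(w(3)) - 265*272)) = 1/(√(216 - 389) + (11 - 265*272)) = 1/(√(-173) + (11 - 72080)) = 1/(I*√173 - 72069) = 1/(-72069 + I*√173)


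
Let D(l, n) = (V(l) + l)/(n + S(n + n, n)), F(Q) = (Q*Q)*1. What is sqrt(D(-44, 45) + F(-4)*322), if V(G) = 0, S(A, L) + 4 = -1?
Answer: sqrt(515090)/10 ≈ 71.770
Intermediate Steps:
S(A, L) = -5 (S(A, L) = -4 - 1 = -5)
F(Q) = Q**2 (F(Q) = Q**2*1 = Q**2)
D(l, n) = l/(-5 + n) (D(l, n) = (0 + l)/(n - 5) = l/(-5 + n))
sqrt(D(-44, 45) + F(-4)*322) = sqrt(-44/(-5 + 45) + (-4)**2*322) = sqrt(-44/40 + 16*322) = sqrt(-44*1/40 + 5152) = sqrt(-11/10 + 5152) = sqrt(51509/10) = sqrt(515090)/10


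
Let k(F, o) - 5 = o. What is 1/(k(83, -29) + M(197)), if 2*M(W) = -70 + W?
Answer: 2/79 ≈ 0.025316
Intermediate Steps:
k(F, o) = 5 + o
M(W) = -35 + W/2 (M(W) = (-70 + W)/2 = -35 + W/2)
1/(k(83, -29) + M(197)) = 1/((5 - 29) + (-35 + (1/2)*197)) = 1/(-24 + (-35 + 197/2)) = 1/(-24 + 127/2) = 1/(79/2) = 2/79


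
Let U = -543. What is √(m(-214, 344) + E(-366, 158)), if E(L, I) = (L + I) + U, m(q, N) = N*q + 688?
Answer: I*√73679 ≈ 271.44*I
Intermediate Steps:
m(q, N) = 688 + N*q
E(L, I) = -543 + I + L (E(L, I) = (L + I) - 543 = (I + L) - 543 = -543 + I + L)
√(m(-214, 344) + E(-366, 158)) = √((688 + 344*(-214)) + (-543 + 158 - 366)) = √((688 - 73616) - 751) = √(-72928 - 751) = √(-73679) = I*√73679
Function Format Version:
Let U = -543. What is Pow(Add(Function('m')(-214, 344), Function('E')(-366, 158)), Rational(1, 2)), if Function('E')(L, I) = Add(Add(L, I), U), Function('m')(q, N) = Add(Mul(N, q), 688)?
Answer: Mul(I, Pow(73679, Rational(1, 2))) ≈ Mul(271.44, I)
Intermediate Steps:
Function('m')(q, N) = Add(688, Mul(N, q))
Function('E')(L, I) = Add(-543, I, L) (Function('E')(L, I) = Add(Add(L, I), -543) = Add(Add(I, L), -543) = Add(-543, I, L))
Pow(Add(Function('m')(-214, 344), Function('E')(-366, 158)), Rational(1, 2)) = Pow(Add(Add(688, Mul(344, -214)), Add(-543, 158, -366)), Rational(1, 2)) = Pow(Add(Add(688, -73616), -751), Rational(1, 2)) = Pow(Add(-72928, -751), Rational(1, 2)) = Pow(-73679, Rational(1, 2)) = Mul(I, Pow(73679, Rational(1, 2)))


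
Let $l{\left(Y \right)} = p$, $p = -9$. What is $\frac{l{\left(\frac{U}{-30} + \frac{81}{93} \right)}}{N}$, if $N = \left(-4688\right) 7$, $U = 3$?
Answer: $\frac{9}{32816} \approx 0.00027426$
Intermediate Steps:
$l{\left(Y \right)} = -9$
$N = -32816$
$\frac{l{\left(\frac{U}{-30} + \frac{81}{93} \right)}}{N} = - \frac{9}{-32816} = \left(-9\right) \left(- \frac{1}{32816}\right) = \frac{9}{32816}$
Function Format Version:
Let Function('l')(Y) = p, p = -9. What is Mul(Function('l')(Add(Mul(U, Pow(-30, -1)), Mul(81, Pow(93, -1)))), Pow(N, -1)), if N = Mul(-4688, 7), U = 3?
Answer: Rational(9, 32816) ≈ 0.00027426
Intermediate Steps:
Function('l')(Y) = -9
N = -32816
Mul(Function('l')(Add(Mul(U, Pow(-30, -1)), Mul(81, Pow(93, -1)))), Pow(N, -1)) = Mul(-9, Pow(-32816, -1)) = Mul(-9, Rational(-1, 32816)) = Rational(9, 32816)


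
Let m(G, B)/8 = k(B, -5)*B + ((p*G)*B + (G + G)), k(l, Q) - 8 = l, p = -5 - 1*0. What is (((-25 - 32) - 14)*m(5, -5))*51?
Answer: -3476160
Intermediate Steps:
p = -5 (p = -5 + 0 = -5)
k(l, Q) = 8 + l
m(G, B) = 16*G - 40*B*G + 8*B*(8 + B) (m(G, B) = 8*((8 + B)*B + ((-5*G)*B + (G + G))) = 8*(B*(8 + B) + (-5*B*G + 2*G)) = 8*(B*(8 + B) + (2*G - 5*B*G)) = 8*(2*G + B*(8 + B) - 5*B*G) = 16*G - 40*B*G + 8*B*(8 + B))
(((-25 - 32) - 14)*m(5, -5))*51 = (((-25 - 32) - 14)*(16*5 - 40*(-5)*5 + 8*(-5)*(8 - 5)))*51 = ((-57 - 14)*(80 + 1000 + 8*(-5)*3))*51 = -71*(80 + 1000 - 120)*51 = -71*960*51 = -68160*51 = -3476160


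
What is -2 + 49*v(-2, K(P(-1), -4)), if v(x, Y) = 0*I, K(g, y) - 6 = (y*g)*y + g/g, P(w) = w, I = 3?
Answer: -2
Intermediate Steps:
K(g, y) = 7 + g*y² (K(g, y) = 6 + ((y*g)*y + g/g) = 6 + ((g*y)*y + 1) = 6 + (g*y² + 1) = 6 + (1 + g*y²) = 7 + g*y²)
v(x, Y) = 0 (v(x, Y) = 0*3 = 0)
-2 + 49*v(-2, K(P(-1), -4)) = -2 + 49*0 = -2 + 0 = -2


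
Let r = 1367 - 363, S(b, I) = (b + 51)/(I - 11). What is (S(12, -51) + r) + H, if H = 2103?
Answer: 192571/62 ≈ 3106.0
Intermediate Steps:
S(b, I) = (51 + b)/(-11 + I)
r = 1004
(S(12, -51) + r) + H = ((51 + 12)/(-11 - 51) + 1004) + 2103 = (63/(-62) + 1004) + 2103 = (-1/62*63 + 1004) + 2103 = (-63/62 + 1004) + 2103 = 62185/62 + 2103 = 192571/62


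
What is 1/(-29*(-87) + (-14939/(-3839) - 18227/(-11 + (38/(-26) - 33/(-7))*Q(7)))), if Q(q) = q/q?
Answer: 2706495/13206603103 ≈ 0.00020493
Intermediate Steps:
Q(q) = 1
1/(-29*(-87) + (-14939/(-3839) - 18227/(-11 + (38/(-26) - 33/(-7))*Q(7)))) = 1/(-29*(-87) + (-14939/(-3839) - 18227/(-11 + (38/(-26) - 33/(-7))*1))) = 1/(2523 + (-14939*(-1/3839) - 18227/(-11 + (38*(-1/26) - 33*(-⅐))*1))) = 1/(2523 + (14939/3839 - 18227/(-11 + (-19/13 + 33/7)*1))) = 1/(2523 + (14939/3839 - 18227/(-11 + (296/91)*1))) = 1/(2523 + (14939/3839 - 18227/(-11 + 296/91))) = 1/(2523 + (14939/3839 - 18227/(-705/91))) = 1/(2523 + (14939/3839 - 18227*(-91/705))) = 1/(2523 + (14939/3839 + 1658657/705)) = 1/(2523 + 6378116218/2706495) = 1/(13206603103/2706495) = 2706495/13206603103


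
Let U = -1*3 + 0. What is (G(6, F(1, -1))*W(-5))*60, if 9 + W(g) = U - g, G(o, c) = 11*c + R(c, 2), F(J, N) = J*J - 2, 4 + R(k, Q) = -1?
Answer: 6720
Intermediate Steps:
R(k, Q) = -5 (R(k, Q) = -4 - 1 = -5)
F(J, N) = -2 + J² (F(J, N) = J² - 2 = -2 + J²)
U = -3 (U = -3 + 0 = -3)
G(o, c) = -5 + 11*c (G(o, c) = 11*c - 5 = -5 + 11*c)
W(g) = -12 - g (W(g) = -9 + (-3 - g) = -12 - g)
(G(6, F(1, -1))*W(-5))*60 = ((-5 + 11*(-2 + 1²))*(-12 - 1*(-5)))*60 = ((-5 + 11*(-2 + 1))*(-12 + 5))*60 = ((-5 + 11*(-1))*(-7))*60 = ((-5 - 11)*(-7))*60 = -16*(-7)*60 = 112*60 = 6720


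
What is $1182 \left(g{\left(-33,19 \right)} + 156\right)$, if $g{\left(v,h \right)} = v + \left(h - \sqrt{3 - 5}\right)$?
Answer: $167844 - 1182 i \sqrt{2} \approx 1.6784 \cdot 10^{5} - 1671.6 i$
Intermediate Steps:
$g{\left(v,h \right)} = h + v - i \sqrt{2}$ ($g{\left(v,h \right)} = v + \left(h - \sqrt{-2}\right) = v + \left(h - i \sqrt{2}\right) = h + v - i \sqrt{2}$)
$1182 \left(g{\left(-33,19 \right)} + 156\right) = 1182 \left(\left(19 - 33 - i \sqrt{2}\right) + 156\right) = 1182 \left(\left(-14 - i \sqrt{2}\right) + 156\right) = 1182 \left(142 - i \sqrt{2}\right) = 167844 - 1182 i \sqrt{2}$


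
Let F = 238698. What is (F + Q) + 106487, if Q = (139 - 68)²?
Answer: 350226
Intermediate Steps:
Q = 5041 (Q = 71² = 5041)
(F + Q) + 106487 = (238698 + 5041) + 106487 = 243739 + 106487 = 350226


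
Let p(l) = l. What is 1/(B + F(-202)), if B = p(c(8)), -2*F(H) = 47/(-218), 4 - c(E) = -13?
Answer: 436/7459 ≈ 0.058453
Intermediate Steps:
c(E) = 17 (c(E) = 4 - 1*(-13) = 4 + 13 = 17)
F(H) = 47/436 (F(H) = -47/(2*(-218)) = -47*(-1)/(2*218) = -1/2*(-47/218) = 47/436)
B = 17
1/(B + F(-202)) = 1/(17 + 47/436) = 1/(7459/436) = 436/7459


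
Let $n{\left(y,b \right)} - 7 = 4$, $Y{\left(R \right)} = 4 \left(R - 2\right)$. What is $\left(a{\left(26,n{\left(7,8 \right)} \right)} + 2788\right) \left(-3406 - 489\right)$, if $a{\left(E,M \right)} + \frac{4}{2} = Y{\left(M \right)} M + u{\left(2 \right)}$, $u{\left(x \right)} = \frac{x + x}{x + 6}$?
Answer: $- \frac{24791675}{2} \approx -1.2396 \cdot 10^{7}$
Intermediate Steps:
$Y{\left(R \right)} = -8 + 4 R$ ($Y{\left(R \right)} = 4 \left(-2 + R\right) = -8 + 4 R$)
$n{\left(y,b \right)} = 11$ ($n{\left(y,b \right)} = 7 + 4 = 11$)
$u{\left(x \right)} = \frac{2 x}{6 + x}$
$a{\left(E,M \right)} = - \frac{3}{2} + M \left(-8 + 4 M\right)$ ($a{\left(E,M \right)} = -2 + \left(\left(-8 + 4 M\right) M + 2 \cdot 2 \frac{1}{6 + 2}\right) = -2 + \left(M \left(-8 + 4 M\right) + 2 \cdot 2 \cdot \frac{1}{8}\right) = -2 + \left(M \left(-8 + 4 M\right) + \frac{1}{2}\right) = -2 + \left(\frac{1}{2} + M \left(-8 + 4 M\right)\right) = - \frac{3}{2} + M \left(-8 + 4 M\right)$)
$\left(a{\left(26,n{\left(7,8 \right)} \right)} + 2788\right) \left(-3406 - 489\right) = \left(\left(- \frac{3}{2} + 4 \cdot 11 \left(-2 + 11\right)\right) + 2788\right) \left(-3406 - 489\right) = \left(\left(- \frac{3}{2} + 4 \cdot 11 \cdot 9\right) + 2788\right) \left(-3895\right) = \left(\left(- \frac{3}{2} + 396\right) + 2788\right) \left(-3895\right) = \left(\frac{789}{2} + 2788\right) \left(-3895\right) = \frac{6365}{2} \left(-3895\right) = - \frac{24791675}{2}$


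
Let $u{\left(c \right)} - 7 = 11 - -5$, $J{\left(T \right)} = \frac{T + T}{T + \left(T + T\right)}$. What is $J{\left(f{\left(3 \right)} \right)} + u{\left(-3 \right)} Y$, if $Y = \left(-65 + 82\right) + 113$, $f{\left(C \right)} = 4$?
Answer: $\frac{8972}{3} \approx 2990.7$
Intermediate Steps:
$Y = 130$ ($Y = 17 + 113 = 130$)
$J{\left(T \right)} = \frac{2}{3}$ ($J{\left(T \right)} = \frac{2 T}{T + 2 T} = \frac{2 T}{3 T} = 2 T \frac{1}{3 T} = \frac{2}{3}$)
$u{\left(c \right)} = 23$ ($u{\left(c \right)} = 7 + \left(11 - -5\right) = 7 + \left(11 + 5\right) = 7 + 16 = 23$)
$J{\left(f{\left(3 \right)} \right)} + u{\left(-3 \right)} Y = \frac{2}{3} + 23 \cdot 130 = \frac{2}{3} + 2990 = \frac{8972}{3}$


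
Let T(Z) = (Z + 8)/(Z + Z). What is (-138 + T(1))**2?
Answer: 71289/4 ≈ 17822.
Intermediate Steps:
T(Z) = (8 + Z)/(2*Z) (T(Z) = (8 + Z)/((2*Z)) = (8 + Z)*(1/(2*Z)) = (8 + Z)/(2*Z))
(-138 + T(1))**2 = (-138 + (1/2)*(8 + 1)/1)**2 = (-138 + (1/2)*1*9)**2 = (-138 + 9/2)**2 = (-267/2)**2 = 71289/4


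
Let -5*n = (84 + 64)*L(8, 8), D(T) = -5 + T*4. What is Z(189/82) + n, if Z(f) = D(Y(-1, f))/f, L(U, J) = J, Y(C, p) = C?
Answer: -25274/105 ≈ -240.70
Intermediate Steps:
D(T) = -5 + 4*T
n = -1184/5 (n = -(84 + 64)*8/5 = -148*8/5 = -⅕*1184 = -1184/5 ≈ -236.80)
Z(f) = -9/f (Z(f) = (-5 + 4*(-1))/f = (-5 - 4)/f = -9/f)
Z(189/82) + n = -9/(189/82) - 1184/5 = -9/(189*(1/82)) - 1184/5 = -9/189/82 - 1184/5 = -9*82/189 - 1184/5 = -82/21 - 1184/5 = -25274/105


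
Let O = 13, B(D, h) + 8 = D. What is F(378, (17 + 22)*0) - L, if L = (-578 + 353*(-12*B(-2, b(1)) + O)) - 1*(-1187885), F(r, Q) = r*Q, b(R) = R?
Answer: -1234256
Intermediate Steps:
B(D, h) = -8 + D
F(r, Q) = Q*r
L = 1234256 (L = (-578 + 353*(-12*(-8 - 2) + 13)) - 1*(-1187885) = (-578 + 353*(-12*(-10) + 13)) + 1187885 = (-578 + 353*(120 + 13)) + 1187885 = (-578 + 353*133) + 1187885 = (-578 + 46949) + 1187885 = 46371 + 1187885 = 1234256)
F(378, (17 + 22)*0) - L = ((17 + 22)*0)*378 - 1*1234256 = (39*0)*378 - 1234256 = 0*378 - 1234256 = 0 - 1234256 = -1234256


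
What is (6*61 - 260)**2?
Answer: 11236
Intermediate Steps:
(6*61 - 260)**2 = (366 - 260)**2 = 106**2 = 11236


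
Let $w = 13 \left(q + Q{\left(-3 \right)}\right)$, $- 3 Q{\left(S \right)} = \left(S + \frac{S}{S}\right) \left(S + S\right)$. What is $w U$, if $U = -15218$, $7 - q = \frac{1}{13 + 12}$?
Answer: $- \frac{14639716}{25} \approx -5.8559 \cdot 10^{5}$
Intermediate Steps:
$q = \frac{174}{25}$ ($q = 7 - \frac{1}{13 + 12} = 7 - \frac{1}{25} = \frac{174}{25} \approx 6.96$)
$Q{\left(S \right)} = - \frac{2 S \left(1 + S\right)}{3}$ ($Q{\left(S \right)} = - \frac{\left(S + \frac{S}{S}\right) \left(S + S\right)}{3} = - \frac{\left(S + 1\right) 2 S}{3} = - \frac{\left(1 + S\right) 2 S}{3} = - \frac{2 S \left(1 + S\right)}{3}$)
$w = \frac{962}{25}$ ($w = 13 \left(\frac{174}{25} - - 2 \left(1 - 3\right)\right) = 13 \left(\frac{174}{25} - \left(-2\right) \left(-2\right)\right) = 13 \left(\frac{174}{25} - 4\right) = 13 \cdot \frac{74}{25} = \frac{962}{25} \approx 38.48$)
$w U = \frac{962}{25} \left(-15218\right) = - \frac{14639716}{25}$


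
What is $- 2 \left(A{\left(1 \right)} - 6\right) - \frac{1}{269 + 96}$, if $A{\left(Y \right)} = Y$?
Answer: $\frac{3649}{365} \approx 9.9973$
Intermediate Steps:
$- 2 \left(A{\left(1 \right)} - 6\right) - \frac{1}{269 + 96} = - 2 \left(1 - 6\right) - \frac{1}{269 + 96} = \left(-2\right) \left(-5\right) - \frac{1}{365} = 10 - \frac{1}{365} = \frac{3649}{365}$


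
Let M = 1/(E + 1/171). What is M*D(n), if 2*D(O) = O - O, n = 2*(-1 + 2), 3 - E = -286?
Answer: 0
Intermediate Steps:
E = 289 (E = 3 - 1*(-286) = 3 + 286 = 289)
n = 2 (n = 2*1 = 2)
D(O) = 0 (D(O) = (O - O)/2 = (1/2)*0 = 0)
M = 171/49420 (M = 1/(289 + 1/171) = 1/(49420/171) = 171/49420 ≈ 0.0034601)
M*D(n) = (171/49420)*0 = 0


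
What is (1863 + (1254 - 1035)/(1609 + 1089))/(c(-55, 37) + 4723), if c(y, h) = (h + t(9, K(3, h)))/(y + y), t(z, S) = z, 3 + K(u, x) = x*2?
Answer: 276462615/700783916 ≈ 0.39450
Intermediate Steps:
K(u, x) = -3 + 2*x (K(u, x) = -3 + x*2 = -3 + 2*x)
c(y, h) = (9 + h)/(2*y) (c(y, h) = (h + 9)/(y + y) = (9 + h)/((2*y)) = (9 + h)*(1/(2*y)) = (9 + h)/(2*y))
(1863 + (1254 - 1035)/(1609 + 1089))/(c(-55, 37) + 4723) = (1863 + (1254 - 1035)/(1609 + 1089))/((1/2)*(9 + 37)/(-55) + 4723) = (1863 + 219/2698)/((1/2)*(-1/55)*46 + 4723) = (1863 + 219*(1/2698))/(-23/55 + 4723) = (1863 + 219/2698)/(259742/55) = (5026593/2698)*(55/259742) = 276462615/700783916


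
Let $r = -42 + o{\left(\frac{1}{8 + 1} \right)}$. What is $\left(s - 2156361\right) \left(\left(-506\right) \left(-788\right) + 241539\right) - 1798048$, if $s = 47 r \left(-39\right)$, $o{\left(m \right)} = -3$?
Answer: $-1327836162940$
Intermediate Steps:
$r = -45$ ($r = -42 - 3 = -45$)
$s = 82485$ ($s = 47 \left(-45\right) \left(-39\right) = \left(-2115\right) \left(-39\right) = 82485$)
$\left(s - 2156361\right) \left(\left(-506\right) \left(-788\right) + 241539\right) - 1798048 = \left(82485 - 2156361\right) \left(\left(-506\right) \left(-788\right) + 241539\right) - 1798048 = - 2073876 \left(398728 + 241539\right) - 1798048 = \left(-2073876\right) 640267 - 1798048 = -1327834364892 - 1798048 = -1327836162940$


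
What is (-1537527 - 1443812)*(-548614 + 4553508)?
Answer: -11939946673066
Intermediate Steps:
(-1537527 - 1443812)*(-548614 + 4553508) = -2981339*4004894 = -11939946673066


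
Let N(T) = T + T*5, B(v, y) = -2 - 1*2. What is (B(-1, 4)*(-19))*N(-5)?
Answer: -2280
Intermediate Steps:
B(v, y) = -4 (B(v, y) = -2 - 2 = -4)
N(T) = 6*T (N(T) = T + 5*T = 6*T)
(B(-1, 4)*(-19))*N(-5) = (-4*(-19))*(6*(-5)) = 76*(-30) = -2280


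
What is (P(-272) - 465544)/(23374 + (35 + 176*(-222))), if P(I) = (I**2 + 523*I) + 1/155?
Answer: 27580493/809255 ≈ 34.081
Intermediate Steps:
P(I) = 1/155 + I**2 + 523*I (P(I) = (I**2 + 523*I) + 1/155 = 1/155 + I**2 + 523*I)
(P(-272) - 465544)/(23374 + (35 + 176*(-222))) = ((1/155 + (-272)**2 + 523*(-272)) - 465544)/(23374 + (35 + 176*(-222))) = ((1/155 + 73984 - 142256) - 465544)/(23374 + (35 - 39072)) = (-10582159/155 - 465544)/(23374 - 39037) = -82741479/155/(-15663) = -82741479/155*(-1/15663) = 27580493/809255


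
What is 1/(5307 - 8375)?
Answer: -1/3068 ≈ -0.00032595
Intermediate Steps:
1/(5307 - 8375) = 1/(-3068) = -1/3068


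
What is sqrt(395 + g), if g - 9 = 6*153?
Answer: sqrt(1322) ≈ 36.359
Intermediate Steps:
g = 927 (g = 9 + 6*153 = 9 + 918 = 927)
sqrt(395 + g) = sqrt(395 + 927) = sqrt(1322)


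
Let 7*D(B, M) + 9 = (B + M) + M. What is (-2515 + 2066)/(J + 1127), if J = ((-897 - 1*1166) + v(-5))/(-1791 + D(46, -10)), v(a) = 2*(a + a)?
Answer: -5621480/14124621 ≈ -0.39799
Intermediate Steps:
D(B, M) = -9/7 + B/7 + 2*M/7 (D(B, M) = -9/7 + ((B + M) + M)/7 = -9/7 + (B + 2*M)/7 = -9/7 + (B/7 + 2*M/7) = -9/7 + B/7 + 2*M/7)
v(a) = 4*a (v(a) = 2*(2*a) = 4*a)
J = 14581/12520 (J = ((-897 - 1*1166) + 4*(-5))/(-1791 + (-9/7 + (1/7)*46 + (2/7)*(-10))) = ((-897 - 1166) - 20)/(-1791 + (-9/7 + 46/7 - 20/7)) = (-2063 - 20)/(-1791 + 17/7) = -2083/(-12520/7) = -2083*(-7/12520) = 14581/12520 ≈ 1.1646)
(-2515 + 2066)/(J + 1127) = (-2515 + 2066)/(14581/12520 + 1127) = -449/14124621/12520 = -449*12520/14124621 = -5621480/14124621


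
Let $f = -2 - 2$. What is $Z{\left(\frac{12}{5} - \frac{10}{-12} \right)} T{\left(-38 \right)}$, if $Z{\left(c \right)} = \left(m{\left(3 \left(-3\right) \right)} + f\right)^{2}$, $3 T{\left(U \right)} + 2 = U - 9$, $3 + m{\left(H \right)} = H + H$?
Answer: $- \frac{30625}{3} \approx -10208.0$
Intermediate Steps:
$m{\left(H \right)} = -3 + 2 H$ ($m{\left(H \right)} = -3 + \left(H + H\right) = -3 + 2 H$)
$f = -4$ ($f = -2 - 2 = -4$)
$T{\left(U \right)} = - \frac{11}{3} + \frac{U}{3}$ ($T{\left(U \right)} = - \frac{2}{3} + \frac{U - 9}{3} = - \frac{2}{3} + \frac{-9 + U}{3} = - \frac{2}{3} + \left(-3 + \frac{U}{3}\right) = - \frac{11}{3} + \frac{U}{3}$)
$Z{\left(c \right)} = 625$ ($Z{\left(c \right)} = \left(\left(-3 + 2 \cdot 3 \left(-3\right)\right) - 4\right)^{2} = \left(\left(-3 + 2 \left(-9\right)\right) - 4\right)^{2} = \left(\left(-3 - 18\right) - 4\right)^{2} = \left(-21 - 4\right)^{2} = \left(-25\right)^{2} = 625$)
$Z{\left(\frac{12}{5} - \frac{10}{-12} \right)} T{\left(-38 \right)} = 625 \left(- \frac{11}{3} + \frac{1}{3} \left(-38\right)\right) = 625 \left(- \frac{11}{3} - \frac{38}{3}\right) = 625 \left(- \frac{49}{3}\right) = - \frac{30625}{3}$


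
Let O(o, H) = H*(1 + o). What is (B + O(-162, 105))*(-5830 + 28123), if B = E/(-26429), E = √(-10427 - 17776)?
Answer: -376863165 - 22293*I*√28203/26429 ≈ -3.7686e+8 - 141.66*I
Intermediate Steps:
E = I*√28203 (E = √(-28203) = I*√28203 ≈ 167.94*I)
B = -I*√28203/26429 (B = (I*√28203)/(-26429) = (I*√28203)*(-1/26429) = -I*√28203/26429 ≈ -0.0063543*I)
(B + O(-162, 105))*(-5830 + 28123) = (-I*√28203/26429 + 105*(1 - 162))*(-5830 + 28123) = (-I*√28203/26429 + 105*(-161))*22293 = (-I*√28203/26429 - 16905)*22293 = (-16905 - I*√28203/26429)*22293 = -376863165 - 22293*I*√28203/26429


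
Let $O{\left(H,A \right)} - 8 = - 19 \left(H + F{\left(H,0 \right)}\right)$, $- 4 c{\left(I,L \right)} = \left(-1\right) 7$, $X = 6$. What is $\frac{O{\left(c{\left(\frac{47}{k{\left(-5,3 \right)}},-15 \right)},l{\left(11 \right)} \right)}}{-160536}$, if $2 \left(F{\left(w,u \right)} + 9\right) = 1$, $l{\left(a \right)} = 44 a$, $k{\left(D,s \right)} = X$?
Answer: $- \frac{545}{642144} \approx -0.00084872$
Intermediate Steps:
$k{\left(D,s \right)} = 6$
$F{\left(w,u \right)} = - \frac{17}{2}$ ($F{\left(w,u \right)} = -9 + \frac{1}{2} \cdot 1 = -9 + \frac{1}{2} = - \frac{17}{2}$)
$c{\left(I,L \right)} = \frac{7}{4}$ ($c{\left(I,L \right)} = - \frac{\left(-1\right) 7}{4} = \left(- \frac{1}{4}\right) \left(-7\right) = \frac{7}{4}$)
$O{\left(H,A \right)} = \frac{339}{2} - 19 H$ ($O{\left(H,A \right)} = 8 - 19 \left(H - \frac{17}{2}\right) = 8 - 19 \left(- \frac{17}{2} + H\right) = 8 - \left(- \frac{323}{2} + 19 H\right) = \frac{339}{2} - 19 H$)
$\frac{O{\left(c{\left(\frac{47}{k{\left(-5,3 \right)}},-15 \right)},l{\left(11 \right)} \right)}}{-160536} = \frac{\frac{339}{2} - \frac{133}{4}}{-160536} = \left(\frac{339}{2} - \frac{133}{4}\right) \left(- \frac{1}{160536}\right) = \frac{545}{4} \left(- \frac{1}{160536}\right) = - \frac{545}{642144}$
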